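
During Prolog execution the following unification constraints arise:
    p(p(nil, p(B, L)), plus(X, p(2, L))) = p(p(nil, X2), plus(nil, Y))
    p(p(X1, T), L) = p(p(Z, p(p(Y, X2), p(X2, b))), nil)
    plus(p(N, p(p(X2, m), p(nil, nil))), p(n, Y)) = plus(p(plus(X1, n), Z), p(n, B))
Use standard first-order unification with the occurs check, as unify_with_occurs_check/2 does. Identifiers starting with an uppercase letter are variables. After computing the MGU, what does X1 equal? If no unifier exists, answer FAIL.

p(p(p(p(2, nil), nil), m), p(nil, nil))

Decompose p/2: p(nil, p(B, L)) = p(nil, X2),  plus(X, p(2, L)) = plus(nil, Y).
Decompose p/2: nil = nil,  p(B, L) = X2.
Delete trivial equation nil = nil.
Bind X2 := p(B, L); substituting into the 2 remaining equations that mention X2 gives: p(p(X1, T), L) = p(p(Z, p(p(Y, p(B, L)), p(p(B, L), b))), nil),  plus(p(N, p(p(p(B, L), m), p(nil, nil))), p(n, Y)) = plus(p(plus(X1, n), Z), p(n, B)).
Decompose plus/2: X = nil,  p(2, L) = Y.
Bind X := nil; no other remaining equation mentions X.
Bind Y := p(2, L); substituting into the remaining equations gives: p(p(X1, T), L) = p(p(Z, p(p(p(2, L), p(B, L)), p(p(B, L), b))), nil),  plus(p(N, p(p(p(B, L), m), p(nil, nil))), p(n, p(2, L))) = plus(p(plus(X1, n), Z), p(n, B)).
Decompose p/2: p(X1, T) = p(Z, p(p(p(2, L), p(B, L)), p(p(B, L), b))),  L = nil.
Decompose p/2: X1 = Z,  T = p(p(p(2, L), p(B, L)), p(p(B, L), b)).
Bind X1 := Z; substituting into the one remaining equation that mentions X1 gives: plus(p(N, p(p(p(B, L), m), p(nil, nil))), p(n, p(2, L))) = plus(p(plus(Z, n), Z), p(n, B)).
Bind T := p(p(p(2, L), p(B, L)), p(p(B, L), b)); no other remaining equation mentions T.
Bind L := nil; substituting into the remaining equation gives: plus(p(N, p(p(p(B, nil), m), p(nil, nil))), p(n, p(2, nil))) = plus(p(plus(Z, n), Z), p(n, B)). Substituting into the earlier bindings gives X2 := p(B, nil), Y := p(2, nil), T := p(p(p(2, nil), p(B, nil)), p(p(B, nil), b)).
Decompose plus/2: p(N, p(p(p(B, nil), m), p(nil, nil))) = p(plus(Z, n), Z),  p(n, p(2, nil)) = p(n, B).
Decompose p/2: N = plus(Z, n),  p(p(p(B, nil), m), p(nil, nil)) = Z.
Bind N := plus(Z, n); no other remaining equation mentions N.
Bind Z := p(p(p(B, nil), m), p(nil, nil)); no other remaining equation mentions Z. Substituting into the earlier bindings gives X1 := p(p(p(B, nil), m), p(nil, nil)), N := plus(p(p(p(B, nil), m), p(nil, nil)), n).
Decompose p/2: n = n,  p(2, nil) = B.
Delete trivial equation n = n.
Bind B := p(2, nil). Substituting into the earlier bindings gives X2 := p(p(2, nil), nil), X1 := p(p(p(p(2, nil), nil), m), p(nil, nil)), T := p(p(p(2, nil), p(p(2, nil), nil)), p(p(p(2, nil), nil), b)), N := plus(p(p(p(p(2, nil), nil), m), p(nil, nil)), n), Z := p(p(p(p(2, nil), nil), m), p(nil, nil)).
MGU = { X2 -> p(p(2, nil), nil), X -> nil, Y -> p(2, nil), X1 -> p(p(p(p(2, nil), nil), m), p(nil, nil)), T -> p(p(p(2, nil), p(p(2, nil), nil)), p(p(p(2, nil), nil), b)), L -> nil, N -> plus(p(p(p(p(2, nil), nil), m), p(nil, nil)), n), Z -> p(p(p(p(2, nil), nil), m), p(nil, nil)), B -> p(2, nil) }, so X1 -> p(p(p(p(2, nil), nil), m), p(nil, nil)).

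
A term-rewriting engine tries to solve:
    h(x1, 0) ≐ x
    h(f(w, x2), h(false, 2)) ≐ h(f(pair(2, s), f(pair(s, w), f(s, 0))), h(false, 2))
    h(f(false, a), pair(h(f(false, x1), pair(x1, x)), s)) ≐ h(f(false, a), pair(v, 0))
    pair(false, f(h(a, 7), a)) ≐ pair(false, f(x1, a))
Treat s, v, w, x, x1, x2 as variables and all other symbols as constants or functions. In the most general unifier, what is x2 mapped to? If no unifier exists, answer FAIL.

f(pair(0, pair(2, 0)), f(0, 0))

Bind x := h(x1, 0); substituting into the one remaining equation that mentions x gives: h(f(false, a), pair(h(f(false, x1), pair(x1, h(x1, 0))), s)) ≐ h(f(false, a), pair(v, 0)).
Decompose h/2: f(w, x2) ≐ f(pair(2, s), f(pair(s, w), f(s, 0))),  h(false, 2) ≐ h(false, 2).
Decompose f/2: w ≐ pair(2, s),  x2 ≐ f(pair(s, w), f(s, 0)).
Bind w := pair(2, s); substituting into the one remaining equation that mentions w gives: x2 ≐ f(pair(s, pair(2, s)), f(s, 0)).
Bind x2 := f(pair(s, pair(2, s)), f(s, 0)); no other remaining equation mentions x2.
Delete trivial equation h(false, 2) ≐ h(false, 2).
Decompose h/2: f(false, a) ≐ f(false, a),  pair(h(f(false, x1), pair(x1, h(x1, 0))), s) ≐ pair(v, 0).
Delete trivial equation f(false, a) ≐ f(false, a).
Decompose pair/2: h(f(false, x1), pair(x1, h(x1, 0))) ≐ v,  s ≐ 0.
Bind v := h(f(false, x1), pair(x1, h(x1, 0))); no other remaining equation mentions v.
Bind s := 0; no other remaining equation mentions s. Substituting into the earlier bindings gives w := pair(2, 0), x2 := f(pair(0, pair(2, 0)), f(0, 0)).
Decompose pair/2: false ≐ false,  f(h(a, 7), a) ≐ f(x1, a).
Delete trivial equation false ≐ false.
Decompose f/2: h(a, 7) ≐ x1,  a ≐ a.
Bind x1 := h(a, 7); no other remaining equation mentions x1. Substituting into the earlier bindings gives x := h(h(a, 7), 0), v := h(f(false, h(a, 7)), pair(h(a, 7), h(h(a, 7), 0))).
Delete trivial equation a ≐ a.
MGU = { x ↦ h(h(a, 7), 0), w ↦ pair(2, 0), x2 ↦ f(pair(0, pair(2, 0)), f(0, 0)), v ↦ h(f(false, h(a, 7)), pair(h(a, 7), h(h(a, 7), 0))), s ↦ 0, x1 ↦ h(a, 7) }, so x2 ↦ f(pair(0, pair(2, 0)), f(0, 0)).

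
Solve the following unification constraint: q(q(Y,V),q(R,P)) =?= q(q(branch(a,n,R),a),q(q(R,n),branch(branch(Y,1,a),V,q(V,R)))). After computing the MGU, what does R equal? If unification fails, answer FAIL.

Decompose q/2: q(Y,V) =?= q(branch(a,n,R),a),  q(R,P) =?= q(q(R,n),branch(branch(Y,1,a),V,q(V,R))).
Decompose q/2: Y =?= branch(a,n,R),  V =?= a.
Bind Y := branch(a,n,R); substituting into the one remaining equation that mentions Y gives: q(R,P) =?= q(q(R,n),branch(branch(branch(a,n,R),1,a),V,q(V,R))).
Bind V := a; substituting into the remaining equation gives: q(R,P) =?= q(q(R,n),branch(branch(branch(a,n,R),1,a),a,q(a,R))).
Decompose q/2: R =?= q(R,n),  P =?= branch(branch(branch(a,n,R),1,a),a,q(a,R)).
Occurs check fails: R occurs in q(R,n); the equation R =?= q(R,n) has no finite solution.

FAIL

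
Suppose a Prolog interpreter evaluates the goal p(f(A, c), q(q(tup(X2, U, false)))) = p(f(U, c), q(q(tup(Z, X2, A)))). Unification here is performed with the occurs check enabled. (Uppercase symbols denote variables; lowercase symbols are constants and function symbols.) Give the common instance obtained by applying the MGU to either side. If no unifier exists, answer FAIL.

Decompose p/2: f(A, c) = f(U, c),  q(q(tup(X2, U, false))) = q(q(tup(Z, X2, A))).
Decompose f/2: A = U,  c = c.
Bind A := U; substituting into the one remaining equation that mentions A gives: q(q(tup(X2, U, false))) = q(q(tup(Z, X2, U))).
Delete trivial equation c = c.
Decompose q/1: q(tup(X2, U, false)) = q(tup(Z, X2, U)).
Decompose q/1: tup(X2, U, false) = tup(Z, X2, U).
Decompose tup/3: X2 = Z,  U = X2,  false = U.
Bind X2 := Z; substituting into the one remaining equation that mentions X2 gives: U = Z.
Bind U := Z; substituting into the remaining equation gives: false = Z. Substituting into the earlier binding gives A := Z.
Bind Z := false. Substituting into the earlier bindings gives A := false, X2 := false, U := false.
Applying the MGU to either side gives p(f(false, c), q(q(tup(false, false, false)))).

p(f(false, c), q(q(tup(false, false, false))))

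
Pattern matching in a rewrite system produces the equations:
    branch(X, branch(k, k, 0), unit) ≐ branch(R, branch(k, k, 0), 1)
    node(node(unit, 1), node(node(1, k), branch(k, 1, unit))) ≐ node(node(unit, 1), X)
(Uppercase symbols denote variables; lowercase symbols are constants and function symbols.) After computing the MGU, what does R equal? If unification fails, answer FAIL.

Decompose branch/3: X ≐ R,  branch(k, k, 0) ≐ branch(k, k, 0),  unit ≐ 1.
Bind X := R; substituting into the one remaining equation that mentions X gives: node(node(unit, 1), node(node(1, k), branch(k, 1, unit))) ≐ node(node(unit, 1), R).
Delete trivial equation branch(k, k, 0) ≐ branch(k, k, 0).
Clash: constants unit and 1 differ; no unifier exists.

FAIL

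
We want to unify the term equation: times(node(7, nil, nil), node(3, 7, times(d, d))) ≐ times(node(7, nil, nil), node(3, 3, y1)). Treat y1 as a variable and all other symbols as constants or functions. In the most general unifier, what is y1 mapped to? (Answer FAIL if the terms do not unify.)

FAIL

Decompose times/2: node(7, nil, nil) ≐ node(7, nil, nil),  node(3, 7, times(d, d)) ≐ node(3, 3, y1).
Delete trivial equation node(7, nil, nil) ≐ node(7, nil, nil).
Decompose node/3: 3 ≐ 3,  7 ≐ 3,  times(d, d) ≐ y1.
Delete trivial equation 3 ≐ 3.
Clash: constants 7 and 3 differ; no unifier exists.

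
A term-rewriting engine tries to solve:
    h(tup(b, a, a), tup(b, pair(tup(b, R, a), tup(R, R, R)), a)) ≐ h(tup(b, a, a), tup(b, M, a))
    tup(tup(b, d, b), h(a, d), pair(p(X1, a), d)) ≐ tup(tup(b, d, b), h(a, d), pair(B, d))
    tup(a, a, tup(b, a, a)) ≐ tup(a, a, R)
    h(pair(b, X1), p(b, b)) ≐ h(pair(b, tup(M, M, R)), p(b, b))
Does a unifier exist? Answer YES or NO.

Decompose h/2: tup(b, a, a) ≐ tup(b, a, a),  tup(b, pair(tup(b, R, a), tup(R, R, R)), a) ≐ tup(b, M, a).
Delete trivial equation tup(b, a, a) ≐ tup(b, a, a).
Decompose tup/3: b ≐ b,  pair(tup(b, R, a), tup(R, R, R)) ≐ M,  a ≐ a.
Delete trivial equation b ≐ b.
Bind M := pair(tup(b, R, a), tup(R, R, R)); substituting into the one remaining equation that mentions M gives: h(pair(b, X1), p(b, b)) ≐ h(pair(b, tup(pair(tup(b, R, a), tup(R, R, R)), pair(tup(b, R, a), tup(R, R, R)), R)), p(b, b)).
Delete trivial equation a ≐ a.
Decompose tup/3: tup(b, d, b) ≐ tup(b, d, b),  h(a, d) ≐ h(a, d),  pair(p(X1, a), d) ≐ pair(B, d).
Delete trivial equation tup(b, d, b) ≐ tup(b, d, b).
Delete trivial equation h(a, d) ≐ h(a, d).
Decompose pair/2: p(X1, a) ≐ B,  d ≐ d.
Bind B := p(X1, a); no other remaining equation mentions B.
Delete trivial equation d ≐ d.
Decompose tup/3: a ≐ a,  a ≐ a,  tup(b, a, a) ≐ R.
Delete trivial equation a ≐ a.
Delete trivial equation a ≐ a.
Bind R := tup(b, a, a); substituting into the remaining equation gives: h(pair(b, X1), p(b, b)) ≐ h(pair(b, tup(pair(tup(b, tup(b, a, a), a), tup(tup(b, a, a), tup(b, a, a), tup(b, a, a))), pair(tup(b, tup(b, a, a), a), tup(tup(b, a, a), tup(b, a, a), tup(b, a, a))), tup(b, a, a))), p(b, b)). Substituting into the earlier binding gives M := pair(tup(b, tup(b, a, a), a), tup(tup(b, a, a), tup(b, a, a), tup(b, a, a))).
Decompose h/2: pair(b, X1) ≐ pair(b, tup(pair(tup(b, tup(b, a, a), a), tup(tup(b, a, a), tup(b, a, a), tup(b, a, a))), pair(tup(b, tup(b, a, a), a), tup(tup(b, a, a), tup(b, a, a), tup(b, a, a))), tup(b, a, a))),  p(b, b) ≐ p(b, b).
Decompose pair/2: b ≐ b,  X1 ≐ tup(pair(tup(b, tup(b, a, a), a), tup(tup(b, a, a), tup(b, a, a), tup(b, a, a))), pair(tup(b, tup(b, a, a), a), tup(tup(b, a, a), tup(b, a, a), tup(b, a, a))), tup(b, a, a)).
Delete trivial equation b ≐ b.
Bind X1 := tup(pair(tup(b, tup(b, a, a), a), tup(tup(b, a, a), tup(b, a, a), tup(b, a, a))), pair(tup(b, tup(b, a, a), a), tup(tup(b, a, a), tup(b, a, a), tup(b, a, a))), tup(b, a, a)); no other remaining equation mentions X1. Substituting into the earlier binding gives B := p(tup(pair(tup(b, tup(b, a, a), a), tup(tup(b, a, a), tup(b, a, a), tup(b, a, a))), pair(tup(b, tup(b, a, a), a), tup(tup(b, a, a), tup(b, a, a), tup(b, a, a))), tup(b, a, a)), a).
Delete trivial equation p(b, b) ≐ p(b, b).
No equations remain and no clash or occurs-check failure arose, so a unifier exists.

YES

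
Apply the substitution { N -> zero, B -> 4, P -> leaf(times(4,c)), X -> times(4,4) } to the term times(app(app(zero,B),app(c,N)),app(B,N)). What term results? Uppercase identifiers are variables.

Replace each occurrence of N with zero.
Replace each occurrence of B with 4.
Result: times(app(app(zero,4),app(c,zero)),app(4,zero)).

times(app(app(zero,4),app(c,zero)),app(4,zero))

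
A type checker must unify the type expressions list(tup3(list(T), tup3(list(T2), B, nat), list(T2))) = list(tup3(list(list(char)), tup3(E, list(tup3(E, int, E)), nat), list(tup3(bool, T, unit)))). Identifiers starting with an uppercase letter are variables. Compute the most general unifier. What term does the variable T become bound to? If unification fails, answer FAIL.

Decompose list/1: tup3(list(T), tup3(list(T2), B, nat), list(T2)) = tup3(list(list(char)), tup3(E, list(tup3(E, int, E)), nat), list(tup3(bool, T, unit))).
Decompose tup3/3: list(T) = list(list(char)),  tup3(list(T2), B, nat) = tup3(E, list(tup3(E, int, E)), nat),  list(T2) = list(tup3(bool, T, unit)).
Decompose list/1: T = list(char).
Bind T := list(char); substituting into the one remaining equation that mentions T gives: list(T2) = list(tup3(bool, list(char), unit)).
Decompose tup3/3: list(T2) = E,  B = list(tup3(E, int, E)),  nat = nat.
Bind E := list(T2); substituting into the one remaining equation that mentions E gives: B = list(tup3(list(T2), int, list(T2))).
Bind B := list(tup3(list(T2), int, list(T2))); no other remaining equation mentions B.
Delete trivial equation nat = nat.
Decompose list/1: T2 = tup3(bool, list(char), unit).
Bind T2 := tup3(bool, list(char), unit). Substituting into the earlier bindings gives E := list(tup3(bool, list(char), unit)), B := list(tup3(list(tup3(bool, list(char), unit)), int, list(tup3(bool, list(char), unit)))).
MGU = { T ↦ list(char), E ↦ list(tup3(bool, list(char), unit)), B ↦ list(tup3(list(tup3(bool, list(char), unit)), int, list(tup3(bool, list(char), unit)))), T2 ↦ tup3(bool, list(char), unit) }, so T ↦ list(char).

list(char)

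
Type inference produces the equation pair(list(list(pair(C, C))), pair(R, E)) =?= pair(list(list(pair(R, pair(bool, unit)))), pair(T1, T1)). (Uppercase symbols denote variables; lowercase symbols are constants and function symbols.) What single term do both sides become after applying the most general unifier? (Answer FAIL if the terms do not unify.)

Decompose pair/2: list(list(pair(C, C))) =?= list(list(pair(R, pair(bool, unit)))),  pair(R, E) =?= pair(T1, T1).
Decompose list/1: list(pair(C, C)) =?= list(pair(R, pair(bool, unit))).
Decompose list/1: pair(C, C) =?= pair(R, pair(bool, unit)).
Decompose pair/2: C =?= R,  C =?= pair(bool, unit).
Bind C := R; substituting into the one remaining equation that mentions C gives: R =?= pair(bool, unit).
Bind R := pair(bool, unit); substituting into the remaining equation gives: pair(pair(bool, unit), E) =?= pair(T1, T1). Substituting into the earlier binding gives C := pair(bool, unit).
Decompose pair/2: pair(bool, unit) =?= T1,  E =?= T1.
Bind T1 := pair(bool, unit); substituting into the remaining equation gives: E =?= pair(bool, unit).
Bind E := pair(bool, unit).
Applying the MGU to either side gives pair(list(list(pair(pair(bool, unit), pair(bool, unit)))), pair(pair(bool, unit), pair(bool, unit))).

pair(list(list(pair(pair(bool, unit), pair(bool, unit)))), pair(pair(bool, unit), pair(bool, unit)))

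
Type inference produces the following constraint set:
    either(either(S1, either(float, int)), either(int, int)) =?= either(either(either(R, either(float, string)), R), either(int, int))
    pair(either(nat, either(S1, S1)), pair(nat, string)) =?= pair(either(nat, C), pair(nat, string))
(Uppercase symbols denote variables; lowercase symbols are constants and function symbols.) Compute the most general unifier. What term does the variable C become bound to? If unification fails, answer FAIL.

Decompose either/2: either(S1, either(float, int)) =?= either(either(R, either(float, string)), R),  either(int, int) =?= either(int, int).
Decompose either/2: S1 =?= either(R, either(float, string)),  either(float, int) =?= R.
Bind S1 := either(R, either(float, string)); substituting into the one remaining equation that mentions S1 gives: pair(either(nat, either(either(R, either(float, string)), either(R, either(float, string)))), pair(nat, string)) =?= pair(either(nat, C), pair(nat, string)).
Bind R := either(float, int); substituting into the one remaining equation that mentions R gives: pair(either(nat, either(either(either(float, int), either(float, string)), either(either(float, int), either(float, string)))), pair(nat, string)) =?= pair(either(nat, C), pair(nat, string)). Substituting into the earlier binding gives S1 := either(either(float, int), either(float, string)).
Delete trivial equation either(int, int) =?= either(int, int).
Decompose pair/2: either(nat, either(either(either(float, int), either(float, string)), either(either(float, int), either(float, string)))) =?= either(nat, C),  pair(nat, string) =?= pair(nat, string).
Decompose either/2: nat =?= nat,  either(either(either(float, int), either(float, string)), either(either(float, int), either(float, string))) =?= C.
Delete trivial equation nat =?= nat.
Bind C := either(either(either(float, int), either(float, string)), either(either(float, int), either(float, string))); no other remaining equation mentions C.
Delete trivial equation pair(nat, string) =?= pair(nat, string).
MGU = { S1 -> either(either(float, int), either(float, string)), R -> either(float, int), C -> either(either(either(float, int), either(float, string)), either(either(float, int), either(float, string))) }, so C -> either(either(either(float, int), either(float, string)), either(either(float, int), either(float, string))).

either(either(either(float, int), either(float, string)), either(either(float, int), either(float, string)))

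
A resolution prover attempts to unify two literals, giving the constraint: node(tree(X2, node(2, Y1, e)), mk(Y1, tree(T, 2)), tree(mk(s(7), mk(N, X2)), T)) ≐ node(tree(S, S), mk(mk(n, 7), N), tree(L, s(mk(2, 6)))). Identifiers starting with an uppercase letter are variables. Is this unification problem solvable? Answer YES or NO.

YES

Decompose node/3: tree(X2, node(2, Y1, e)) ≐ tree(S, S),  mk(Y1, tree(T, 2)) ≐ mk(mk(n, 7), N),  tree(mk(s(7), mk(N, X2)), T) ≐ tree(L, s(mk(2, 6))).
Decompose tree/2: X2 ≐ S,  node(2, Y1, e) ≐ S.
Bind X2 := S; substituting into the one remaining equation that mentions X2 gives: tree(mk(s(7), mk(N, S)), T) ≐ tree(L, s(mk(2, 6))).
Bind S := node(2, Y1, e); substituting into the one remaining equation that mentions S gives: tree(mk(s(7), mk(N, node(2, Y1, e))), T) ≐ tree(L, s(mk(2, 6))). Substituting into the earlier binding gives X2 := node(2, Y1, e).
Decompose mk/2: Y1 ≐ mk(n, 7),  tree(T, 2) ≐ N.
Bind Y1 := mk(n, 7); substituting into the one remaining equation that mentions Y1 gives: tree(mk(s(7), mk(N, node(2, mk(n, 7), e))), T) ≐ tree(L, s(mk(2, 6))). Substituting into the earlier bindings gives X2 := node(2, mk(n, 7), e), S := node(2, mk(n, 7), e).
Bind N := tree(T, 2); substituting into the remaining equation gives: tree(mk(s(7), mk(tree(T, 2), node(2, mk(n, 7), e))), T) ≐ tree(L, s(mk(2, 6))).
Decompose tree/2: mk(s(7), mk(tree(T, 2), node(2, mk(n, 7), e))) ≐ L,  T ≐ s(mk(2, 6)).
Bind L := mk(s(7), mk(tree(T, 2), node(2, mk(n, 7), e))); no other remaining equation mentions L.
Bind T := s(mk(2, 6)). Substituting into the earlier bindings gives N := tree(s(mk(2, 6)), 2), L := mk(s(7), mk(tree(s(mk(2, 6)), 2), node(2, mk(n, 7), e))).
No equations remain and no clash or occurs-check failure arose, so a unifier exists.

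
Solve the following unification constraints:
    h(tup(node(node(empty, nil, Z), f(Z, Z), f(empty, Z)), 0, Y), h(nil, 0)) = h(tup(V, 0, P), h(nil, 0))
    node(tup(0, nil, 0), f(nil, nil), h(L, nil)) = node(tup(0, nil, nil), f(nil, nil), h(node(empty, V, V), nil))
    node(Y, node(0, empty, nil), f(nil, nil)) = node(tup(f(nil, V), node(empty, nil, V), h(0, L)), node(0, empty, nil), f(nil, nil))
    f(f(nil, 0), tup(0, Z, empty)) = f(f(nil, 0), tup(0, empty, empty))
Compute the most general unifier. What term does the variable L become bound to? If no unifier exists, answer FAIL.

Decompose h/2: tup(node(node(empty, nil, Z), f(Z, Z), f(empty, Z)), 0, Y) = tup(V, 0, P),  h(nil, 0) = h(nil, 0).
Decompose tup/3: node(node(empty, nil, Z), f(Z, Z), f(empty, Z)) = V,  0 = 0,  Y = P.
Bind V := node(node(empty, nil, Z), f(Z, Z), f(empty, Z)); substituting into the 2 remaining equations that mention V gives: node(tup(0, nil, 0), f(nil, nil), h(L, nil)) = node(tup(0, nil, nil), f(nil, nil), h(node(empty, node(node(empty, nil, Z), f(Z, Z), f(empty, Z)), node(node(empty, nil, Z), f(Z, Z), f(empty, Z))), nil)),  node(Y, node(0, empty, nil), f(nil, nil)) = node(tup(f(nil, node(node(empty, nil, Z), f(Z, Z), f(empty, Z))), node(empty, nil, node(node(empty, nil, Z), f(Z, Z), f(empty, Z))), h(0, L)), node(0, empty, nil), f(nil, nil)).
Delete trivial equation 0 = 0.
Bind Y := P; substituting into the one remaining equation that mentions Y gives: node(P, node(0, empty, nil), f(nil, nil)) = node(tup(f(nil, node(node(empty, nil, Z), f(Z, Z), f(empty, Z))), node(empty, nil, node(node(empty, nil, Z), f(Z, Z), f(empty, Z))), h(0, L)), node(0, empty, nil), f(nil, nil)).
Delete trivial equation h(nil, 0) = h(nil, 0).
Decompose node/3: tup(0, nil, 0) = tup(0, nil, nil),  f(nil, nil) = f(nil, nil),  h(L, nil) = h(node(empty, node(node(empty, nil, Z), f(Z, Z), f(empty, Z)), node(node(empty, nil, Z), f(Z, Z), f(empty, Z))), nil).
Decompose tup/3: 0 = 0,  nil = nil,  0 = nil.
Delete trivial equation 0 = 0.
Delete trivial equation nil = nil.
Clash: constants 0 and nil differ; no unifier exists.

FAIL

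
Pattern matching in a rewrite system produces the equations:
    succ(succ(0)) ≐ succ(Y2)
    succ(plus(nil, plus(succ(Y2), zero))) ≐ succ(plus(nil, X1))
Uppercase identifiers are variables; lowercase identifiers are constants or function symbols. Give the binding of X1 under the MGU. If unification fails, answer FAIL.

plus(succ(succ(0)), zero)

Decompose succ/1: succ(0) ≐ Y2.
Bind Y2 := succ(0); substituting into the remaining equation gives: succ(plus(nil, plus(succ(succ(0)), zero))) ≐ succ(plus(nil, X1)).
Decompose succ/1: plus(nil, plus(succ(succ(0)), zero)) ≐ plus(nil, X1).
Decompose plus/2: nil ≐ nil,  plus(succ(succ(0)), zero) ≐ X1.
Delete trivial equation nil ≐ nil.
Bind X1 := plus(succ(succ(0)), zero).
MGU = { Y2 ↦ succ(0), X1 ↦ plus(succ(succ(0)), zero) }, so X1 ↦ plus(succ(succ(0)), zero).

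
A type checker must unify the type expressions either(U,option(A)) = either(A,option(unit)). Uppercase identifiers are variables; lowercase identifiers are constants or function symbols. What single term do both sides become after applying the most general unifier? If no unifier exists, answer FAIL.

Decompose either/2: U = A,  option(A) = option(unit).
Bind U := A; no other remaining equation mentions U.
Decompose option/1: A = unit.
Bind A := unit. Substituting into the earlier binding gives U := unit.
Applying the MGU to either side gives either(unit,option(unit)).

either(unit,option(unit))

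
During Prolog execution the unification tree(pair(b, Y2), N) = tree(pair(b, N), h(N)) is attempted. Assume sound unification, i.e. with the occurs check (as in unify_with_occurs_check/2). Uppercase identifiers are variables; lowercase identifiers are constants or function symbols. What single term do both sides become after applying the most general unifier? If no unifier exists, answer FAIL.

Decompose tree/2: pair(b, Y2) = pair(b, N),  N = h(N).
Decompose pair/2: b = b,  Y2 = N.
Delete trivial equation b = b.
Bind Y2 := N; no other remaining equation mentions Y2.
Occurs check fails: N occurs in h(N); the equation N = h(N) has no finite solution.

FAIL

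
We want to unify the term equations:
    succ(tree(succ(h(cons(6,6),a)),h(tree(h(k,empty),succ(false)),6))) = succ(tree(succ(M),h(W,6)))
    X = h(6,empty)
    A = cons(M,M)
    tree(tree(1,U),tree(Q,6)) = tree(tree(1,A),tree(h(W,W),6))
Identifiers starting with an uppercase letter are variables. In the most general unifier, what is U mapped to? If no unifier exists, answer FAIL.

Decompose succ/1: tree(succ(h(cons(6,6),a)),h(tree(h(k,empty),succ(false)),6)) = tree(succ(M),h(W,6)).
Decompose tree/2: succ(h(cons(6,6),a)) = succ(M),  h(tree(h(k,empty),succ(false)),6) = h(W,6).
Decompose succ/1: h(cons(6,6),a) = M.
Bind M := h(cons(6,6),a); substituting into the one remaining equation that mentions M gives: A = cons(h(cons(6,6),a),h(cons(6,6),a)).
Decompose h/2: tree(h(k,empty),succ(false)) = W,  6 = 6.
Bind W := tree(h(k,empty),succ(false)); substituting into the one remaining equation that mentions W gives: tree(tree(1,U),tree(Q,6)) = tree(tree(1,A),tree(h(tree(h(k,empty),succ(false)),tree(h(k,empty),succ(false))),6)).
Delete trivial equation 6 = 6.
Bind X := h(6,empty); no other remaining equation mentions X.
Bind A := cons(h(cons(6,6),a),h(cons(6,6),a)); substituting into the remaining equation gives: tree(tree(1,U),tree(Q,6)) = tree(tree(1,cons(h(cons(6,6),a),h(cons(6,6),a))),tree(h(tree(h(k,empty),succ(false)),tree(h(k,empty),succ(false))),6)).
Decompose tree/2: tree(1,U) = tree(1,cons(h(cons(6,6),a),h(cons(6,6),a))),  tree(Q,6) = tree(h(tree(h(k,empty),succ(false)),tree(h(k,empty),succ(false))),6).
Decompose tree/2: 1 = 1,  U = cons(h(cons(6,6),a),h(cons(6,6),a)).
Delete trivial equation 1 = 1.
Bind U := cons(h(cons(6,6),a),h(cons(6,6),a)); no other remaining equation mentions U.
Decompose tree/2: Q = h(tree(h(k,empty),succ(false)),tree(h(k,empty),succ(false))),  6 = 6.
Bind Q := h(tree(h(k,empty),succ(false)),tree(h(k,empty),succ(false))); no other remaining equation mentions Q.
Delete trivial equation 6 = 6.
MGU = { M := h(cons(6,6),a), W := tree(h(k,empty),succ(false)), X := h(6,empty), A := cons(h(cons(6,6),a),h(cons(6,6),a)), U := cons(h(cons(6,6),a),h(cons(6,6),a)), Q := h(tree(h(k,empty),succ(false)),tree(h(k,empty),succ(false))) }, so U := cons(h(cons(6,6),a),h(cons(6,6),a)).

cons(h(cons(6,6),a),h(cons(6,6),a))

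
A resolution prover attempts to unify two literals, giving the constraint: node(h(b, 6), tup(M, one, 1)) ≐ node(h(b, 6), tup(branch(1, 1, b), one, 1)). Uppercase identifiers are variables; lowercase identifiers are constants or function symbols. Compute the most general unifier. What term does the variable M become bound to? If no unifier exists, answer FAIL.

Decompose node/2: h(b, 6) ≐ h(b, 6),  tup(M, one, 1) ≐ tup(branch(1, 1, b), one, 1).
Delete trivial equation h(b, 6) ≐ h(b, 6).
Decompose tup/3: M ≐ branch(1, 1, b),  one ≐ one,  1 ≐ 1.
Bind M := branch(1, 1, b); no other remaining equation mentions M.
Delete trivial equation one ≐ one.
Delete trivial equation 1 ≐ 1.
MGU = { M -> branch(1, 1, b) }, so M -> branch(1, 1, b).

branch(1, 1, b)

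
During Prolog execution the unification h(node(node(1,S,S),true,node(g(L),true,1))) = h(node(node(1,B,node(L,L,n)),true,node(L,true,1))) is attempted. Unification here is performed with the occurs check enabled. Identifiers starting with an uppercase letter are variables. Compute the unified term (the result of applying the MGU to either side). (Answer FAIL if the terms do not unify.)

Decompose h/1: node(node(1,S,S),true,node(g(L),true,1)) = node(node(1,B,node(L,L,n)),true,node(L,true,1)).
Decompose node/3: node(1,S,S) = node(1,B,node(L,L,n)),  true = true,  node(g(L),true,1) = node(L,true,1).
Decompose node/3: 1 = 1,  S = B,  S = node(L,L,n).
Delete trivial equation 1 = 1.
Bind S := B; substituting into the one remaining equation that mentions S gives: B = node(L,L,n).
Bind B := node(L,L,n); no other remaining equation mentions B. Substituting into the earlier binding gives S := node(L,L,n).
Delete trivial equation true = true.
Decompose node/3: g(L) = L,  true = true,  1 = 1.
Occurs check fails: L occurs in g(L); the equation L = g(L) has no finite solution.

FAIL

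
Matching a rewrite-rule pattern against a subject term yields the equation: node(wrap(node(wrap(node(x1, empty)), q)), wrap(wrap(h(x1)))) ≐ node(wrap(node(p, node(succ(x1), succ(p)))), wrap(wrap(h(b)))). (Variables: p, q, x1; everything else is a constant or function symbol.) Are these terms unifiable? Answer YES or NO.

YES

Decompose node/2: wrap(node(wrap(node(x1, empty)), q)) ≐ wrap(node(p, node(succ(x1), succ(p)))),  wrap(wrap(h(x1))) ≐ wrap(wrap(h(b))).
Decompose wrap/1: node(wrap(node(x1, empty)), q) ≐ node(p, node(succ(x1), succ(p))).
Decompose node/2: wrap(node(x1, empty)) ≐ p,  q ≐ node(succ(x1), succ(p)).
Bind p := wrap(node(x1, empty)); substituting into the one remaining equation that mentions p gives: q ≐ node(succ(x1), succ(wrap(node(x1, empty)))).
Bind q := node(succ(x1), succ(wrap(node(x1, empty)))); no other remaining equation mentions q.
Decompose wrap/1: wrap(h(x1)) ≐ wrap(h(b)).
Decompose wrap/1: h(x1) ≐ h(b).
Decompose h/1: x1 ≐ b.
Bind x1 := b. Substituting into the earlier bindings gives p := wrap(node(b, empty)), q := node(succ(b), succ(wrap(node(b, empty)))).
No equations remain and no clash or occurs-check failure arose, so a unifier exists.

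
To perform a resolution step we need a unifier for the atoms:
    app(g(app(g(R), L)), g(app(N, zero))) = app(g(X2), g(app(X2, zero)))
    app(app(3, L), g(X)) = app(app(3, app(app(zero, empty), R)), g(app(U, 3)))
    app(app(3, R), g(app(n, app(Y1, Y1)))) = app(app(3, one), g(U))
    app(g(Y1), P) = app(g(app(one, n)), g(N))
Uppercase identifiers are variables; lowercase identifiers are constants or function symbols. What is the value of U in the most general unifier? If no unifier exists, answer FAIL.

app(n, app(app(one, n), app(one, n)))

Decompose app/2: g(app(g(R), L)) = g(X2),  g(app(N, zero)) = g(app(X2, zero)).
Decompose g/1: app(g(R), L) = X2.
Bind X2 := app(g(R), L); substituting into the one remaining equation that mentions X2 gives: g(app(N, zero)) = g(app(app(g(R), L), zero)).
Decompose g/1: app(N, zero) = app(app(g(R), L), zero).
Decompose app/2: N = app(g(R), L),  zero = zero.
Bind N := app(g(R), L); substituting into the one remaining equation that mentions N gives: app(g(Y1), P) = app(g(app(one, n)), g(app(g(R), L))).
Delete trivial equation zero = zero.
Decompose app/2: app(3, L) = app(3, app(app(zero, empty), R)),  g(X) = g(app(U, 3)).
Decompose app/2: 3 = 3,  L = app(app(zero, empty), R).
Delete trivial equation 3 = 3.
Bind L := app(app(zero, empty), R); substituting into the one remaining equation that mentions L gives: app(g(Y1), P) = app(g(app(one, n)), g(app(g(R), app(app(zero, empty), R)))). Substituting into the earlier bindings gives X2 := app(g(R), app(app(zero, empty), R)), N := app(g(R), app(app(zero, empty), R)).
Decompose g/1: X = app(U, 3).
Bind X := app(U, 3); no other remaining equation mentions X.
Decompose app/2: app(3, R) = app(3, one),  g(app(n, app(Y1, Y1))) = g(U).
Decompose app/2: 3 = 3,  R = one.
Delete trivial equation 3 = 3.
Bind R := one; substituting into the one remaining equation that mentions R gives: app(g(Y1), P) = app(g(app(one, n)), g(app(g(one), app(app(zero, empty), one)))). Substituting into the earlier bindings gives X2 := app(g(one), app(app(zero, empty), one)), N := app(g(one), app(app(zero, empty), one)), L := app(app(zero, empty), one).
Decompose g/1: app(n, app(Y1, Y1)) = U.
Bind U := app(n, app(Y1, Y1)); no other remaining equation mentions U. Substituting into the earlier binding gives X := app(app(n, app(Y1, Y1)), 3).
Decompose app/2: g(Y1) = g(app(one, n)),  P = g(app(g(one), app(app(zero, empty), one))).
Decompose g/1: Y1 = app(one, n).
Bind Y1 := app(one, n); no other remaining equation mentions Y1. Substituting into the earlier bindings gives X := app(app(n, app(app(one, n), app(one, n))), 3), U := app(n, app(app(one, n), app(one, n))).
Bind P := g(app(g(one), app(app(zero, empty), one))).
MGU = { X2 -> app(g(one), app(app(zero, empty), one)), N -> app(g(one), app(app(zero, empty), one)), L -> app(app(zero, empty), one), X -> app(app(n, app(app(one, n), app(one, n))), 3), R -> one, U -> app(n, app(app(one, n), app(one, n))), Y1 -> app(one, n), P -> g(app(g(one), app(app(zero, empty), one))) }, so U -> app(n, app(app(one, n), app(one, n))).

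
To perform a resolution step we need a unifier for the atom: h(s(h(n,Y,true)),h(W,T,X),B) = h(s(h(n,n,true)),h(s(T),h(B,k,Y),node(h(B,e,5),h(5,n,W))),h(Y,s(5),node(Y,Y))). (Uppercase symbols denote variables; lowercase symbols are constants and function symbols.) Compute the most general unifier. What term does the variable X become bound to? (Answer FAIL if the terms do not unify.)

Decompose h/3: s(h(n,Y,true)) = s(h(n,n,true)),  h(W,T,X) = h(s(T),h(B,k,Y),node(h(B,e,5),h(5,n,W))),  B = h(Y,s(5),node(Y,Y)).
Decompose s/1: h(n,Y,true) = h(n,n,true).
Decompose h/3: n = n,  Y = n,  true = true.
Delete trivial equation n = n.
Bind Y := n; substituting into the 2 remaining equations that mention Y gives: h(W,T,X) = h(s(T),h(B,k,n),node(h(B,e,5),h(5,n,W))),  B = h(n,s(5),node(n,n)).
Delete trivial equation true = true.
Decompose h/3: W = s(T),  T = h(B,k,n),  X = node(h(B,e,5),h(5,n,W)).
Bind W := s(T); substituting into the one remaining equation that mentions W gives: X = node(h(B,e,5),h(5,n,s(T))).
Bind T := h(B,k,n); substituting into the one remaining equation that mentions T gives: X = node(h(B,e,5),h(5,n,s(h(B,k,n)))). Substituting into the earlier binding gives W := s(h(B,k,n)).
Bind X := node(h(B,e,5),h(5,n,s(h(B,k,n)))); no other remaining equation mentions X.
Bind B := h(n,s(5),node(n,n)). Substituting into the earlier bindings gives W := s(h(h(n,s(5),node(n,n)),k,n)), T := h(h(n,s(5),node(n,n)),k,n), X := node(h(h(n,s(5),node(n,n)),e,5),h(5,n,s(h(h(n,s(5),node(n,n)),k,n)))).
MGU = { Y -> n, W -> s(h(h(n,s(5),node(n,n)),k,n)), T -> h(h(n,s(5),node(n,n)),k,n), X -> node(h(h(n,s(5),node(n,n)),e,5),h(5,n,s(h(h(n,s(5),node(n,n)),k,n)))), B -> h(n,s(5),node(n,n)) }, so X -> node(h(h(n,s(5),node(n,n)),e,5),h(5,n,s(h(h(n,s(5),node(n,n)),k,n)))).

node(h(h(n,s(5),node(n,n)),e,5),h(5,n,s(h(h(n,s(5),node(n,n)),k,n))))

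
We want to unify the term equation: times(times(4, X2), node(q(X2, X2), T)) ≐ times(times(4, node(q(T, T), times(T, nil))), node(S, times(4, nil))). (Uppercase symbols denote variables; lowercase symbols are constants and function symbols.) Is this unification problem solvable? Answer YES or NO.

YES

Decompose times/2: times(4, X2) ≐ times(4, node(q(T, T), times(T, nil))),  node(q(X2, X2), T) ≐ node(S, times(4, nil)).
Decompose times/2: 4 ≐ 4,  X2 ≐ node(q(T, T), times(T, nil)).
Delete trivial equation 4 ≐ 4.
Bind X2 := node(q(T, T), times(T, nil)); substituting into the remaining equation gives: node(q(node(q(T, T), times(T, nil)), node(q(T, T), times(T, nil))), T) ≐ node(S, times(4, nil)).
Decompose node/2: q(node(q(T, T), times(T, nil)), node(q(T, T), times(T, nil))) ≐ S,  T ≐ times(4, nil).
Bind S := q(node(q(T, T), times(T, nil)), node(q(T, T), times(T, nil))); no other remaining equation mentions S.
Bind T := times(4, nil). Substituting into the earlier bindings gives X2 := node(q(times(4, nil), times(4, nil)), times(times(4, nil), nil)), S := q(node(q(times(4, nil), times(4, nil)), times(times(4, nil), nil)), node(q(times(4, nil), times(4, nil)), times(times(4, nil), nil))).
No equations remain and no clash or occurs-check failure arose, so a unifier exists.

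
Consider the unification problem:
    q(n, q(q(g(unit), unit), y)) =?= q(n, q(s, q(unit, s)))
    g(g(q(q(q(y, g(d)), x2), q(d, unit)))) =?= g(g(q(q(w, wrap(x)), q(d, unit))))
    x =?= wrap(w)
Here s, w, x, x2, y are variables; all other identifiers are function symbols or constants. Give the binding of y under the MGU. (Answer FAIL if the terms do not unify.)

q(unit, q(g(unit), unit))

Decompose q/2: n =?= n,  q(q(g(unit), unit), y) =?= q(s, q(unit, s)).
Delete trivial equation n =?= n.
Decompose q/2: q(g(unit), unit) =?= s,  y =?= q(unit, s).
Bind s := q(g(unit), unit); substituting into the one remaining equation that mentions s gives: y =?= q(unit, q(g(unit), unit)).
Bind y := q(unit, q(g(unit), unit)); substituting into the one remaining equation that mentions y gives: g(g(q(q(q(q(unit, q(g(unit), unit)), g(d)), x2), q(d, unit)))) =?= g(g(q(q(w, wrap(x)), q(d, unit)))).
Decompose g/1: g(q(q(q(q(unit, q(g(unit), unit)), g(d)), x2), q(d, unit))) =?= g(q(q(w, wrap(x)), q(d, unit))).
Decompose g/1: q(q(q(q(unit, q(g(unit), unit)), g(d)), x2), q(d, unit)) =?= q(q(w, wrap(x)), q(d, unit)).
Decompose q/2: q(q(q(unit, q(g(unit), unit)), g(d)), x2) =?= q(w, wrap(x)),  q(d, unit) =?= q(d, unit).
Decompose q/2: q(q(unit, q(g(unit), unit)), g(d)) =?= w,  x2 =?= wrap(x).
Bind w := q(q(unit, q(g(unit), unit)), g(d)); substituting into the one remaining equation that mentions w gives: x =?= wrap(q(q(unit, q(g(unit), unit)), g(d))).
Bind x2 := wrap(x); no other remaining equation mentions x2.
Delete trivial equation q(d, unit) =?= q(d, unit).
Bind x := wrap(q(q(unit, q(g(unit), unit)), g(d))). Substituting into the earlier binding gives x2 := wrap(wrap(q(q(unit, q(g(unit), unit)), g(d)))).
MGU = { s ↦ q(g(unit), unit), y ↦ q(unit, q(g(unit), unit)), w ↦ q(q(unit, q(g(unit), unit)), g(d)), x2 ↦ wrap(wrap(q(q(unit, q(g(unit), unit)), g(d)))), x ↦ wrap(q(q(unit, q(g(unit), unit)), g(d))) }, so y ↦ q(unit, q(g(unit), unit)).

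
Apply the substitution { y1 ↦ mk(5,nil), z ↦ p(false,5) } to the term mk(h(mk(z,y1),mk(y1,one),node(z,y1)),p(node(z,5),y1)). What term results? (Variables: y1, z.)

Replace each occurrence of y1 with mk(5,nil).
Replace each occurrence of z with p(false,5).
Result: mk(h(mk(p(false,5),mk(5,nil)),mk(mk(5,nil),one),node(p(false,5),mk(5,nil))),p(node(p(false,5),5),mk(5,nil))).

mk(h(mk(p(false,5),mk(5,nil)),mk(mk(5,nil),one),node(p(false,5),mk(5,nil))),p(node(p(false,5),5),mk(5,nil)))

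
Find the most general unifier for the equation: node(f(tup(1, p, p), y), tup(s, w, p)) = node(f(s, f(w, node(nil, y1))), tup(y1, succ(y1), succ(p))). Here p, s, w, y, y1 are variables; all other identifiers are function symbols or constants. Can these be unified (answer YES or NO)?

NO

Decompose node/2: f(tup(1, p, p), y) = f(s, f(w, node(nil, y1))),  tup(s, w, p) = tup(y1, succ(y1), succ(p)).
Decompose f/2: tup(1, p, p) = s,  y = f(w, node(nil, y1)).
Bind s := tup(1, p, p); substituting into the one remaining equation that mentions s gives: tup(tup(1, p, p), w, p) = tup(y1, succ(y1), succ(p)).
Bind y := f(w, node(nil, y1)); no other remaining equation mentions y.
Decompose tup/3: tup(1, p, p) = y1,  w = succ(y1),  p = succ(p).
Bind y1 := tup(1, p, p); substituting into the one remaining equation that mentions y1 gives: w = succ(tup(1, p, p)). Substituting into the earlier binding gives y := f(w, node(nil, tup(1, p, p))).
Bind w := succ(tup(1, p, p)); no other remaining equation mentions w. Substituting into the earlier binding gives y := f(succ(tup(1, p, p)), node(nil, tup(1, p, p))).
Occurs check fails: p occurs in succ(p); the equation p = succ(p) has no finite solution.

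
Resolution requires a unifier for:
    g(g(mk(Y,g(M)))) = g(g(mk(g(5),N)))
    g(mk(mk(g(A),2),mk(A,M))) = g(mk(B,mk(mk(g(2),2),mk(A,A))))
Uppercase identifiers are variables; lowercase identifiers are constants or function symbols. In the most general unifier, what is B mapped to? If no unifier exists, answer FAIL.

mk(g(mk(g(2),2)),2)

Decompose g/1: g(mk(Y,g(M))) = g(mk(g(5),N)).
Decompose g/1: mk(Y,g(M)) = mk(g(5),N).
Decompose mk/2: Y = g(5),  g(M) = N.
Bind Y := g(5); no other remaining equation mentions Y.
Bind N := g(M); no other remaining equation mentions N.
Decompose g/1: mk(mk(g(A),2),mk(A,M)) = mk(B,mk(mk(g(2),2),mk(A,A))).
Decompose mk/2: mk(g(A),2) = B,  mk(A,M) = mk(mk(g(2),2),mk(A,A)).
Bind B := mk(g(A),2); no other remaining equation mentions B.
Decompose mk/2: A = mk(g(2),2),  M = mk(A,A).
Bind A := mk(g(2),2); substituting into the remaining equation gives: M = mk(mk(g(2),2),mk(g(2),2)). Substituting into the earlier binding gives B := mk(g(mk(g(2),2)),2).
Bind M := mk(mk(g(2),2),mk(g(2),2)). Substituting into the earlier binding gives N := g(mk(mk(g(2),2),mk(g(2),2))).
MGU = { Y := g(5), N := g(mk(mk(g(2),2),mk(g(2),2))), B := mk(g(mk(g(2),2)),2), A := mk(g(2),2), M := mk(mk(g(2),2),mk(g(2),2)) }, so B := mk(g(mk(g(2),2)),2).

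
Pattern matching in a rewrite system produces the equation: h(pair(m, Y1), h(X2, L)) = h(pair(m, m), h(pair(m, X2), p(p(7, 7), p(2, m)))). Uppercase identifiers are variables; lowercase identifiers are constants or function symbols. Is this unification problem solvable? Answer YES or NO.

Decompose h/2: pair(m, Y1) = pair(m, m),  h(X2, L) = h(pair(m, X2), p(p(7, 7), p(2, m))).
Decompose pair/2: m = m,  Y1 = m.
Delete trivial equation m = m.
Bind Y1 := m; no other remaining equation mentions Y1.
Decompose h/2: X2 = pair(m, X2),  L = p(p(7, 7), p(2, m)).
Occurs check fails: X2 occurs in pair(m, X2); the equation X2 = pair(m, X2) has no finite solution.

NO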